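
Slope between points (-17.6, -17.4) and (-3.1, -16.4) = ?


dy = -16.4 + 17.4 = 1.0
dx = -3.1 + 17.6 = 14.5
m = 1.0/14.5 = 0.0690

m = 0.0690


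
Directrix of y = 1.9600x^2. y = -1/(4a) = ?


a = 1.9600
1/(4a) = 0.1276
directrix: y = -0.1276 = -0.1276

y = -0.1276


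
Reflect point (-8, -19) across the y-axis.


Reflection rule for y-axis: (-x, y)
(-8, -19) -> (8, -19)

(8, -19)


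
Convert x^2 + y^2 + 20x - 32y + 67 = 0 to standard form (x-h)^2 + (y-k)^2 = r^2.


h = -D/2 = -20/2 = -10
k = -E/2 = 32/2 = 16
r^2 = h^2 + k^2 - F = 100 + 256 - 67 = 289
r = 17

Center (-10, 16), radius = 17


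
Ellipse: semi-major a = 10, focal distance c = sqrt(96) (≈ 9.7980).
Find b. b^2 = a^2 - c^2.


b^2 = 10^2 - (sqrt(96))^2 = 100 - 96 = 4
b = sqrt(4) = 2

b = 2


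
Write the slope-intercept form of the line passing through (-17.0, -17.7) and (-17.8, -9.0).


m = (8.7)/(-0.8) = -10.8750
b = y1 - m*x1 = -17.7 - (8.7*(-17.0))/(-0.8) = -17.7 - 184.8750 = -202.5750

y = -10.8750x - 202.5750


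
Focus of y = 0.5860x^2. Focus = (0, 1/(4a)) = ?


a = 0.5860
4a = 2.3440
focus = (0, 1/2.3440) = (0, 0.4266)

Focus = (0, 0.4266)


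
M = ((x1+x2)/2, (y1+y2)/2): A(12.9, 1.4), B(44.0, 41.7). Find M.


Mx = (12.9 + 44.0)/2 = 56.9/2 = 28.4500
My = (1.4 + 41.7)/2 = 43.1/2 = 21.5500

(28.4500, 21.5500)


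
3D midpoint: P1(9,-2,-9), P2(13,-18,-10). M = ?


Mx = (9+13)/2 = 11.0000
My = (-2- 18)/2 = -10.0000
Mz = (-9- 10)/2 = -9.5000

M = (11.0000, -10.0000, -9.5000)


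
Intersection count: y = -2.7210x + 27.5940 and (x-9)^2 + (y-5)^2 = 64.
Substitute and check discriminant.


Substitute y = -2.7210x + 27.5940: (x-9)^2 + (-2.7210x+27.5940-5)^2 = 64
Expand to Ax^2 + Bx + C = 0, where b-k = 22.594
A = 1+m^2 = 8.403841
B = 2(m(b-k) - h) = 2(-2.7210*22.594 - 9) = -140.956548
C = h^2 + (b-k)^2 - r^2 = 81 + 510.488836 - 64 = 527.488836
disc = B^2-4AC = 19868.7484 - 17731.7292 = 2137.0192
disc > 0

2 intersection points


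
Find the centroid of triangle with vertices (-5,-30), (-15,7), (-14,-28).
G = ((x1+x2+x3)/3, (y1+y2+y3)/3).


Gx = (-5- 15- 14)/3 = -34/3 = -11.3333
Gy = (-30+7- 28)/3 = -51/3 = -17.0000

G = (-11.3333, -17.0000)


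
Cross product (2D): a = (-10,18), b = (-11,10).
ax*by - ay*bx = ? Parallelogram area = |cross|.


cross = -10*10 - 18*(-11) = -100 + 198 = 98
Parallelogram area = |98| = 98

cross = 98, parallelogram area = 98


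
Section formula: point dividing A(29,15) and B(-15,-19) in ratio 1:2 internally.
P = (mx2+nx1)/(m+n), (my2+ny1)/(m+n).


Px = (1*(-15) + 2*29)/3 = 43/3 = 14.3333
Py = (1*(-19) + 2*15)/3 = 11/3 = 3.6667

P = (14.3333, 3.6667)


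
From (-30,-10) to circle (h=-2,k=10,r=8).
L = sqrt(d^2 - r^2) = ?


d = sqrt((-30+ 2)^2 + (-10-10)^2) = sqrt(784+400) = 34.4093
L = sqrt(1184.0000 - 64) = sqrt(1120.0000) = 33.4664

33.4664


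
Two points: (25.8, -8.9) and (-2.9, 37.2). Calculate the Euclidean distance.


dx = -2.9 - 25.8 = -28.7
dy = 37.2 + 8.9 = 46.1
d = sqrt(823.69 + 2125.21) = sqrt(2948.9) = 54.3038

54.3038


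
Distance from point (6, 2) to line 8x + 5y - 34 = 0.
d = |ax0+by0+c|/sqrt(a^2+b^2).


|8*6 + 5*2 - 34| = |24| = 24
sqrt(64 + 25) = sqrt(89) = 9.4340
d = 24/sqrt(89) = 2.5440

2.5440


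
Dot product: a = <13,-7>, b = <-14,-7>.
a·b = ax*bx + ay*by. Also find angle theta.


a·b = 13*(-14) - 7*(-7) = -182 + 49 = -133
|a| = sqrt(169+49) = 14.7648
|b| = sqrt(196+49) = 15.6525
cos(theta) = -133/(sqrt(218)*sqrt(245)) = -133/sqrt(53410) = -0.575493
theta = arccos(-133/sqrt(53410)) = 125.1342 degrees

a·b = -133, theta = 125.1342 deg


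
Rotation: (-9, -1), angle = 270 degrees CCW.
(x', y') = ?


cos(270) = 0, sin(270) = -1
x' = -9*0 + 1*(-1) = -1
y' = -9*(-1) - 1*0 = 9

(-1, 9)


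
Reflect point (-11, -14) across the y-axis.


Reflection rule for y-axis: (-x, y)
(-11, -14) -> (11, -14)

(11, -14)


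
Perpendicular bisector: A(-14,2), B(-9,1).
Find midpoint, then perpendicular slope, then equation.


Midpoint = (-11.5, 1.5)
Slope of AB = dy/dx = -1/5 = -0.2000
Perp slope = -dx/dy = 5/1 = 5.0000
b = My - (perp slope)*Mx = 1.5 + (5*(-11.5))/(-1) = 1.5 + 57.5000 = 59.0000

y = 5.0000x + 59.0000


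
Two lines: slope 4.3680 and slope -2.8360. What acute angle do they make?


m1-m2 = 7.204
1+m1*m2 = -11.387648
tan(theta) = |7.204/(-11.387648)| = 0.632615
theta = arctan(|7.204/(-11.387648)|) = 32.3181 degrees (acute angle)

32.3181 degrees


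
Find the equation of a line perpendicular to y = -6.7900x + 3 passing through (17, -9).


Perpendicular slope = -1/m1 = -1/(-6.7900) = 0.1473
b2 = y0 - m2*x0 = -9 + 17/(-6.7900) = -9 - 2.5037 = -11.5037

y = 0.1473x - 11.5037


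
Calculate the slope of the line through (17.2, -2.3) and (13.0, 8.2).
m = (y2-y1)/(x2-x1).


dy = 8.2 + 2.3 = 10.5
dx = 13.0 - 17.2 = -4.2
m = 10.5/(-4.2) = -2.5000

m = -2.5000


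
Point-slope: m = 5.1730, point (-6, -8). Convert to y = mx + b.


y + 8 = 5.1730(x + 6)
y = 5.1730x - 8 - 5.1730*(-6)
y = 5.1730x + 23.0380

y = 5.1730x + 23.0380


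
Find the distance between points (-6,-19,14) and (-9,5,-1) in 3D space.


dx=-3, dy=24, dz=-15
d = sqrt(9+576+225) = sqrt(810) = 28.4605

28.4605


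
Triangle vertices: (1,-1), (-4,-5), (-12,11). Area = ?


1*(-5-11) = -16
-4*(11+ 1) = -48
-12*(-1+ 5) = -48
sum = -112
Area = |-112|/2 = 56.0000

56.0000 sq units


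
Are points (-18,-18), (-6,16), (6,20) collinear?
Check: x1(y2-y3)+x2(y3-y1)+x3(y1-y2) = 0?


-18*(16-20) - 6*(20+ 18) + 6*(-18-16)
= 72 - 228 - 204 = -360

No, not collinear (determinant = -360)


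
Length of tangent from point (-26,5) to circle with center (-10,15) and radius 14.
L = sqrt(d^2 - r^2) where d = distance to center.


d = sqrt((-26+ 10)^2 + (5-15)^2) = sqrt(256+100) = 18.8680
L = sqrt(356.0000 - 196) = sqrt(160.0000) = 12.6491

12.6491


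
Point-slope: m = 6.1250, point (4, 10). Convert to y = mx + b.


y - 10 = 6.1250(x - 4)
y = 6.1250x + 10 - 6.1250*4
y = 6.1250x - 14.5000

y = 6.1250x - 14.5000


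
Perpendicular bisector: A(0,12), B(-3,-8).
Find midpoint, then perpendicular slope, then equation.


Midpoint = (-1.5, 2)
Slope of AB = dy/dx = -20/(-3) = 6.6667
Perp slope = -dx/dy = -3/20 = -0.1500
b = My - (perp slope)*Mx = 2 + (-3*(-1.5))/(-20) = 2 - 0.2250 = 1.7750

y = -0.1500x + 1.7750


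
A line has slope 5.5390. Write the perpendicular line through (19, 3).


Perpendicular slope = -1/m1 = -1/5.5390 = -0.1805
b2 = y0 - m2*x0 = 3 + 19/5.5390 = 3 + 3.4302 = 6.4302

y = -0.1805x + 6.4302


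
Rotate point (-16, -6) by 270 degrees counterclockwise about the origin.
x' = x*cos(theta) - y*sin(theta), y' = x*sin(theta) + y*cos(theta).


cos(270) = 0, sin(270) = -1
x' = -16*0 + 6*(-1) = -6
y' = -16*(-1) - 6*0 = 16

(-6, 16)


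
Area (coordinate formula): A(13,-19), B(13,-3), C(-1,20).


13*(-3-20) = -299
13*(20+ 19) = 507
-1*(-19+ 3) = 16
sum = 224
Area = |224|/2 = 112.0000

112.0000 sq units


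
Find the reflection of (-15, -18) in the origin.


Reflection rule for origin: (-x, -y)
(-15, -18) -> (15, 18)

(15, 18)


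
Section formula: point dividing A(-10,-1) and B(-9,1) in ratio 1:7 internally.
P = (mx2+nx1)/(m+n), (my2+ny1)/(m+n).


Px = (1*(-9) + 7*(-10))/8 = -79/8 = -9.8750
Py = (1*1 + 7*(-1))/8 = -6/8 = -0.7500

P = (-9.8750, -0.7500)


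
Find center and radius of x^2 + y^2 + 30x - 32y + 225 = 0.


h = -D/2 = -30/2 = -15
k = -E/2 = 32/2 = 16
r^2 = h^2 + k^2 - F = 225 + 256 - 225 = 256
r = 16

Center (-15, 16), radius = 16


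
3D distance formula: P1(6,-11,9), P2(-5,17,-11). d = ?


dx=-11, dy=28, dz=-20
d = sqrt(121+784+400) = sqrt(1305) = 36.1248

36.1248


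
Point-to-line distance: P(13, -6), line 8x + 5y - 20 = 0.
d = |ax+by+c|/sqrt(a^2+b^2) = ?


|8*13 + 5*(-6) - 20| = |54| = 54
sqrt(64 + 25) = sqrt(89) = 9.4340
d = 54/sqrt(89) = 5.7240

5.7240


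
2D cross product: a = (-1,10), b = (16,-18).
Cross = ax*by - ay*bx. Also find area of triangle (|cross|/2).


cross = -1*(-18) - 10*16 = 18 - 160 = -142
Triangle area = |-142|/2 = 142/2 = 71.0000

cross = -142, triangle area = 71.0000


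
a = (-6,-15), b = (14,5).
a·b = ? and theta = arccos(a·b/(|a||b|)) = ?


a·b = -6*14 - 15*5 = -84 - 75 = -159
|a| = sqrt(36+225) = 16.1555
|b| = sqrt(196+25) = 14.8661
cos(theta) = -159/(sqrt(261)*sqrt(221)) = -159/sqrt(57681) = -0.662035
theta = arccos(-159/sqrt(57681)) = 131.4552 degrees

a·b = -159, theta = 131.4552 deg


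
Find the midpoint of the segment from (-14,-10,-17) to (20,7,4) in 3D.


Mx = (-14+20)/2 = 3.0000
My = (-10+7)/2 = -1.5000
Mz = (-17+4)/2 = -6.5000

M = (3.0000, -1.5000, -6.5000)


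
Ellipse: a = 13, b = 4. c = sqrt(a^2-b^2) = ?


c^2 = 13^2 - 4^2 = 169 - 16 = 153
c = sqrt(153) = 12.3693

c = 12.3693


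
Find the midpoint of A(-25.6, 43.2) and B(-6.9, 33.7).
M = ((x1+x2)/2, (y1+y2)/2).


Mx = (-25.6 - 6.9)/2 = -32.5/2 = -16.2500
My = (43.2 + 33.7)/2 = 76.9/2 = 38.4500

(-16.2500, 38.4500)


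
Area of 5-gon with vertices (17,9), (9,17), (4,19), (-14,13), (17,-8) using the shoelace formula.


sum(xi*y_{i+1}) = 17*17 + 9*19 + 4*13 - 14*(-8) + 17*9 = 777
sum(yi*x_{i+1}) = 9*9 + 17*4 + 19*(-14) + 13*17 - 8*17 = -32
Area = |777 + 32|/2 = 809/2 = 404.5000

404.5000 sq units


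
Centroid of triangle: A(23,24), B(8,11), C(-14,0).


Gx = (23+8- 14)/3 = 17/3 = 5.6667
Gy = (24+11+0)/3 = 35/3 = 11.6667

G = (5.6667, 11.6667)


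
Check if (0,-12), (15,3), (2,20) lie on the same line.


0*(3-20) + 15*(20+ 12) + 2*(-12-3)
= 0 + 480 - 30 = 450

No, not collinear (determinant = 450)


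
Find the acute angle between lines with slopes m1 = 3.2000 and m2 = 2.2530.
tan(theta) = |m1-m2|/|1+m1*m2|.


m1-m2 = 0.947
1+m1*m2 = 8.2096
tan(theta) = |0.947/8.2096| = 0.115353
theta = arctan(|0.947/8.2096|) = 6.5801 degrees (acute angle)

6.5801 degrees


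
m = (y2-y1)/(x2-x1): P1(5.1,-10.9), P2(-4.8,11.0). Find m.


dy = 11.0 + 10.9 = 21.9
dx = -4.8 - 5.1 = -9.9
m = 21.9/(-9.9) = -2.2121

m = -2.2121


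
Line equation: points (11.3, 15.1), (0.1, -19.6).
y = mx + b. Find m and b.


m = (-34.7)/(-11.2) = 3.0982
b = y1 - m*x1 = 15.1 - (-34.7*11.3)/(-11.2) = 15.1 - 35.0098 = -19.9098

y = 3.0982x - 19.9098


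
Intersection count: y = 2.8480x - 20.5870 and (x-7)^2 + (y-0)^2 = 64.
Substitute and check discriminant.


Substitute y = 2.8480x - 20.5870: (x-7)^2 + (2.8480x- 20.5870-0)^2 = 64
Expand to Ax^2 + Bx + C = 0, where b-k = -20.587
A = 1+m^2 = 9.111104
B = 2(m(b-k) - h) = 2(2.8480*(-20.587) - 7) = -131.263552
C = h^2 + (b-k)^2 - r^2 = 49 + 423.824569 - 64 = 408.824569
disc = B^2-4AC = 17230.1201 - 14899.3727 = 2330.7474
disc > 0

2 intersection points


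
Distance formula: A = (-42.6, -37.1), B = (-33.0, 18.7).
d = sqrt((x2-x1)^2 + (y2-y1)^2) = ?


dx = -33.0 + 42.6 = 9.6
dy = 18.7 + 37.1 = 55.8
d = sqrt(92.16 + 3113.64) = sqrt(3205.8) = 56.6198

56.6198


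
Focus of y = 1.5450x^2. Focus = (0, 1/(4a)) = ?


a = 1.5450
4a = 6.1800
focus = (0, 1/6.1800) = (0, 0.1618)

Focus = (0, 0.1618)


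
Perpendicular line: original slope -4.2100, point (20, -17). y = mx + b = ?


Perpendicular slope = -1/m1 = -1/(-4.2100) = 0.2375
b2 = y0 - m2*x0 = -17 + 20/(-4.2100) = -17 - 4.7506 = -21.7506

y = 0.2375x - 21.7506


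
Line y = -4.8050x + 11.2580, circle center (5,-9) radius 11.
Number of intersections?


Substitute y = -4.8050x + 11.2580: (x-5)^2 + (-4.8050x+11.2580+ 9)^2 = 121
Expand to Ax^2 + Bx + C = 0, where b-k = 20.258
A = 1+m^2 = 24.088025
B = 2(m(b-k) - h) = 2(-4.8050*20.258 - 5) = -204.67938
C = h^2 + (b-k)^2 - r^2 = 25 + 410.386564 - 121 = 314.386564
disc = B^2-4AC = 41893.6486 - 30291.8057 = 11601.8429
disc > 0

2 intersection points


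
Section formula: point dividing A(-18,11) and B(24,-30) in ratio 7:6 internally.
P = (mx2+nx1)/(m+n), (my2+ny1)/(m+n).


Px = (7*24 + 6*(-18))/13 = 60/13 = 4.6154
Py = (7*(-30) + 6*11)/13 = -144/13 = -11.0769

P = (4.6154, -11.0769)


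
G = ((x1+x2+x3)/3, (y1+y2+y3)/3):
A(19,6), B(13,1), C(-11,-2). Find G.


Gx = (19+13- 11)/3 = 21/3 = 7.0000
Gy = (6+1- 2)/3 = 5/3 = 1.6667

G = (7.0000, 1.6667)


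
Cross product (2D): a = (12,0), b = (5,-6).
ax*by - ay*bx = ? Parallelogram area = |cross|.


cross = 12*(-6) - 0*5 = -72 - 0 = -72
Parallelogram area = |-72| = 72

cross = -72, parallelogram area = 72


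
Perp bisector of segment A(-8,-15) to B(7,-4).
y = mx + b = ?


Midpoint = (-0.5, -9.5)
Slope of AB = dy/dx = 11/15 = 0.7333
Perp slope = -dx/dy = -15/11 = -1.3636
b = My - (perp slope)*Mx = -9.5 + (15*(-0.5))/11 = -9.5 - 0.6818 = -10.1818

y = -1.3636x - 10.1818


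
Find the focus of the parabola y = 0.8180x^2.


a = 0.8180
4a = 3.2720
focus = (0, 1/3.2720) = (0, 0.3056)

Focus = (0, 0.3056)


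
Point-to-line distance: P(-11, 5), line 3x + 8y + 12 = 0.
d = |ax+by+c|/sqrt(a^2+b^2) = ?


|3*(-11) + 8*5 + 12| = |19| = 19
sqrt(9 + 64) = sqrt(73) = 8.5440
d = 19/sqrt(73) = 2.2238

2.2238


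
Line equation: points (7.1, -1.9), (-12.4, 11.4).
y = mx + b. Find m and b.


m = (13.3)/(-19.5) = -0.6821
b = y1 - m*x1 = -1.9 - (13.3*7.1)/(-19.5) = -1.9 + 4.8426 = 2.9426

y = -0.6821x + 2.9426


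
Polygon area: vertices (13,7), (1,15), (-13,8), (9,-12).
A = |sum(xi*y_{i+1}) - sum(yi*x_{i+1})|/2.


sum(xi*y_{i+1}) = 13*15 + 1*8 - 13*(-12) + 9*7 = 422
sum(yi*x_{i+1}) = 7*1 + 15*(-13) + 8*9 - 12*13 = -272
Area = |422 + 272|/2 = 694/2 = 347.0000

347.0000 sq units


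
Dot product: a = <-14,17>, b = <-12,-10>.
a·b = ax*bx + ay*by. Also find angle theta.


a·b = -14*(-12) + 17*(-10) = 168 - 170 = -2
|a| = sqrt(196+289) = 22.0227
|b| = sqrt(144+100) = 15.6205
cos(theta) = -2/(sqrt(485)*sqrt(244)) = -2/sqrt(118340) = -0.005814
theta = arccos(-2/sqrt(118340)) = 90.3331 degrees

a·b = -2, theta = 90.3331 deg


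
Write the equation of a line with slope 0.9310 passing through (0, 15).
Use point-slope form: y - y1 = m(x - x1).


y - 15 = 0.9310(x - 0)
y = 0.9310x + 15 - 0.9310*0
y = 0.9310x + 15.0000

y = 0.9310x + 15.0000


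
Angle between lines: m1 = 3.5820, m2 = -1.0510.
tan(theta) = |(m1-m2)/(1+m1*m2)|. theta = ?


m1-m2 = 4.633
1+m1*m2 = -2.764682
tan(theta) = |4.633/(-2.764682)| = 1.675780
theta = arctan(|4.633/(-2.764682)|) = 59.1739 degrees (acute angle)

59.1739 degrees


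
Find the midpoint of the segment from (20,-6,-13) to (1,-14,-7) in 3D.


Mx = (20+1)/2 = 10.5000
My = (-6- 14)/2 = -10.0000
Mz = (-13- 7)/2 = -10.0000

M = (10.5000, -10.0000, -10.0000)


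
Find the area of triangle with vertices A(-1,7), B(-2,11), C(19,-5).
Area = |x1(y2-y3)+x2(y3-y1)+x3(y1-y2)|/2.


-1*(11+ 5) = -16
-2*(-5-7) = 24
19*(7-11) = -76
sum = -68
Area = |-68|/2 = 34.0000

34.0000 sq units


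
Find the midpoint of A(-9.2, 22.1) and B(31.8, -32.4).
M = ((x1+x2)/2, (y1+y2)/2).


Mx = (-9.2 + 31.8)/2 = 22.6/2 = 11.3000
My = (22.1 - 32.4)/2 = -10.3/2 = -5.1500

(11.3000, -5.1500)


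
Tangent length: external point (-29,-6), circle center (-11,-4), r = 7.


d = sqrt((-29+ 11)^2 + (-6+ 4)^2) = sqrt(324+4) = 18.1108
L = sqrt(328.0000 - 49) = sqrt(279.0000) = 16.7033

16.7033


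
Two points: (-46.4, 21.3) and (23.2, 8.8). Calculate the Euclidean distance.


dx = 23.2 + 46.4 = 69.6
dy = 8.8 - 21.3 = -12.5
d = sqrt(4844.16 + 156.25) = sqrt(5000.41) = 70.7136

70.7136


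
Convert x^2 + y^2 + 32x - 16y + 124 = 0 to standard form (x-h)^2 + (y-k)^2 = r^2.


h = -D/2 = -32/2 = -16
k = -E/2 = 16/2 = 8
r^2 = h^2 + k^2 - F = 256 + 64 - 124 = 196
r = 14

Center (-16, 8), radius = 14


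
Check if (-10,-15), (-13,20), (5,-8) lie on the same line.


-10*(20+ 8) - 13*(-8+ 15) + 5*(-15-20)
= -280 - 91 - 175 = -546

No, not collinear (determinant = -546)


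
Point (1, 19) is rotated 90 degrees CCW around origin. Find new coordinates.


cos(90) = 0, sin(90) = 1
x' = 1*0 - 19*1 = -19
y' = 1*1 + 19*0 = 1

(-19, 1)


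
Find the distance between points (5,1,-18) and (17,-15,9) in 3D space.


dx=12, dy=-16, dz=27
d = sqrt(144+256+729) = sqrt(1129) = 33.6006

33.6006


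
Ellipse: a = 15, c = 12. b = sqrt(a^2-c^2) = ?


b^2 = 15^2 - (12)^2 = 225 - 144 = 81
b = sqrt(81) = 9

b = 9


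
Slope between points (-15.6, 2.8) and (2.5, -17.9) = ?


dy = -17.9 - 2.8 = -20.7
dx = 2.5 + 15.6 = 18.1
m = -20.7/18.1 = -1.1436

m = -1.1436


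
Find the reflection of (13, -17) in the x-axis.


Reflection rule for x-axis: (x, -y)
(13, -17) -> (13, 17)

(13, 17)


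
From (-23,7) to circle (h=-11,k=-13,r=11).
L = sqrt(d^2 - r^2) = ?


d = sqrt((-23+ 11)^2 + (7+ 13)^2) = sqrt(144+400) = 23.3238
L = sqrt(544.0000 - 121) = sqrt(423.0000) = 20.5670

20.5670


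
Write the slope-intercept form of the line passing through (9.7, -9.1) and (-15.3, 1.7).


m = (10.8)/(-25.0) = -0.4320
b = y1 - m*x1 = -9.1 - (10.8*9.7)/(-25.0) = -9.1 + 4.1904 = -4.9096

y = -0.4320x - 4.9096


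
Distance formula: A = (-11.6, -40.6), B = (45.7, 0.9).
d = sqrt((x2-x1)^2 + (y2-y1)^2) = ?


dx = 45.7 + 11.6 = 57.3
dy = 0.9 + 40.6 = 41.5
d = sqrt(3283.29 + 1722.25) = sqrt(5005.54) = 70.7498

70.7498


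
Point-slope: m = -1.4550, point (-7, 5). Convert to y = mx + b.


y - 5 = -1.4550(x + 7)
y = -1.4550x + 5 + 1.4550*(-7)
y = -1.4550x - 5.1850

y = -1.4550x - 5.1850


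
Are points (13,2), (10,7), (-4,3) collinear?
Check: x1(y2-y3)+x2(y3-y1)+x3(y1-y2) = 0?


13*(7-3) + 10*(3-2) - 4*(2-7)
= 52 + 10 + 20 = 82

No, not collinear (determinant = 82)


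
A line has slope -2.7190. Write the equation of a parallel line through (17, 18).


Parallel lines have equal slopes.
m2 = -2.7190
b2 = 18 + 2.7190*17 = 64.2230

y = -2.7190x + 64.2230


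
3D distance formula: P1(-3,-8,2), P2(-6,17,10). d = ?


dx=-3, dy=25, dz=8
d = sqrt(9+625+64) = sqrt(698) = 26.4197

26.4197


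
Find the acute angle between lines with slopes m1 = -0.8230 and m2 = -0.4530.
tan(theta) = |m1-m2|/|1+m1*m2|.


m1-m2 = -0.37
1+m1*m2 = 1.372819
tan(theta) = |-0.37/1.372819| = 0.269518
theta = arctan(|-0.37/1.372819|) = 15.0839 degrees (acute angle)

15.0839 degrees


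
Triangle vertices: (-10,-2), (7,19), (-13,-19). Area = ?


-10*(19+ 19) = -380
7*(-19+ 2) = -119
-13*(-2-19) = 273
sum = -226
Area = |-226|/2 = 113.0000

113.0000 sq units


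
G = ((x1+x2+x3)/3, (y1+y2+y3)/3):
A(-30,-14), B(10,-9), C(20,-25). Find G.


Gx = (-30+10+20)/3 = 0/3 = 0
Gy = (-14- 9- 25)/3 = -48/3 = -16.0000

G = (0, -16.0000)


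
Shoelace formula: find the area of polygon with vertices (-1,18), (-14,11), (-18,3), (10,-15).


sum(xi*y_{i+1}) = -1*11 - 14*3 - 18*(-15) + 10*18 = 397
sum(yi*x_{i+1}) = 18*(-14) + 11*(-18) + 3*10 - 15*(-1) = -405
Area = |397 + 405|/2 = 802/2 = 401.0000

401.0000 sq units


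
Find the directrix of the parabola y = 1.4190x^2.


a = 1.4190
1/(4a) = 0.1762
directrix: y = -0.1762 = -0.1762

y = -0.1762


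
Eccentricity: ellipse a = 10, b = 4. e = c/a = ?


c = sqrt(100-16) = sqrt(84) = 9.1652
e = c/a = sqrt(84)/10 = 0.9165

e = 0.9165


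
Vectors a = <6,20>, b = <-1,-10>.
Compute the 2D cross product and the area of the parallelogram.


cross = 6*(-10) - 20*(-1) = -60 + 20 = -40
Parallelogram area = |-40| = 40

cross = -40, parallelogram area = 40


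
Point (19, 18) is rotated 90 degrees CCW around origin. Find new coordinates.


cos(90) = 0, sin(90) = 1
x' = 19*0 - 18*1 = -18
y' = 19*1 + 18*0 = 19

(-18, 19)


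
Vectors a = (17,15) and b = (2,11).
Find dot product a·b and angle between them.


a·b = 17*2 + 15*11 = 34 + 165 = 199
|a| = sqrt(289+225) = 22.6716
|b| = sqrt(4+121) = 11.1803
cos(theta) = 199/(sqrt(514)*sqrt(125)) = 199/sqrt(64250) = 0.785085
theta = arccos(199/sqrt(64250)) = 38.2715 degrees

a·b = 199, theta = 38.2715 deg


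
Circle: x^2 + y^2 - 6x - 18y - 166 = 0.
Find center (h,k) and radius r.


h = -D/2 = 6/2 = 3
k = -E/2 = 18/2 = 9
r^2 = h^2 + k^2 - F = 9 + 81 + 166 = 256
r = 16

Center (3, 9), radius = 16


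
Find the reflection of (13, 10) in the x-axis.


Reflection rule for x-axis: (x, -y)
(13, 10) -> (13, -10)

(13, -10)


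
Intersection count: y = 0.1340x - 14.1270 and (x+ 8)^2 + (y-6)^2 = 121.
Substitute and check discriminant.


Substitute y = 0.1340x - 14.1270: (x+ 8)^2 + (0.1340x- 14.1270-6)^2 = 121
Expand to Ax^2 + Bx + C = 0, where b-k = -20.127
A = 1+m^2 = 1.017956
B = 2(m(b-k) - h) = 2(0.1340*(-20.127) + 8) = 10.605964
C = h^2 + (b-k)^2 - r^2 = 64 + 405.096129 - 121 = 348.096129
disc = B^2-4AC = 112.4865 - 1417.3862 = -1304.8997
disc < 0

0 intersection points


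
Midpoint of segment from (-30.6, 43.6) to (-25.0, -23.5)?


Mx = (-30.6 - 25.0)/2 = -55.6/2 = -27.8000
My = (43.6 - 23.5)/2 = 20.1/2 = 10.0500

(-27.8000, 10.0500)


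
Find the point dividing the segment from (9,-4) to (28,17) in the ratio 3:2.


Px = (3*28 + 2*9)/5 = 102/5 = 20.4000
Py = (3*17 + 2*(-4))/5 = 43/5 = 8.6000

P = (20.4000, 8.6000)


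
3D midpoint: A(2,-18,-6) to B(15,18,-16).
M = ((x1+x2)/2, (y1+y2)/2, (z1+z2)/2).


Mx = (2+15)/2 = 8.5000
My = (-18+18)/2 = 0
Mz = (-6- 16)/2 = -11.0000

M = (8.5000, 0, -11.0000)


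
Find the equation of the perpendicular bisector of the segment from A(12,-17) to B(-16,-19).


Midpoint = (-2, -18)
Slope of AB = dy/dx = -2/(-28) = 0.0714
Perp slope = -dx/dy = -28/2 = -14.0000
b = My - (perp slope)*Mx = -18 + (-28*(-2))/(-2) = -18 - 28.0000 = -46.0000

y = -14.0000x - 46.0000


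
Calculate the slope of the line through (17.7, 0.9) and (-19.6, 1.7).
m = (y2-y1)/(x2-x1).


dy = 1.7 - 0.9 = 0.8
dx = -19.6 - 17.7 = -37.3
m = 0.8/(-37.3) = -0.0214

m = -0.0214


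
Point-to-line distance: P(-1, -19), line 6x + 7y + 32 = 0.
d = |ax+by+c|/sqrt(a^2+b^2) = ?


|6*(-1) + 7*(-19) + 32| = |-107| = 107
sqrt(36 + 49) = sqrt(85) = 9.2195
d = 107/sqrt(85) = 11.6058

11.6058


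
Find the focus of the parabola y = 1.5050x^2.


a = 1.5050
4a = 6.0200
focus = (0, 1/6.0200) = (0, 0.1661)

Focus = (0, 0.1661)


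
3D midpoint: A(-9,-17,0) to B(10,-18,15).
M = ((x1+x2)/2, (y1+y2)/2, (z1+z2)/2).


Mx = (-9+10)/2 = 0.5000
My = (-17- 18)/2 = -17.5000
Mz = (0+15)/2 = 7.5000

M = (0.5000, -17.5000, 7.5000)


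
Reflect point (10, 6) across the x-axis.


Reflection rule for x-axis: (x, -y)
(10, 6) -> (10, -6)

(10, -6)


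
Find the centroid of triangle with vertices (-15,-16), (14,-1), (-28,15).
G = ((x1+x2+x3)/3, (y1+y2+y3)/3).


Gx = (-15+14- 28)/3 = -29/3 = -9.6667
Gy = (-16- 1+15)/3 = -2/3 = -0.6667

G = (-9.6667, -0.6667)


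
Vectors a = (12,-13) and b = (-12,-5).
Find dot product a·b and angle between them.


a·b = 12*(-12) - 13*(-5) = -144 + 65 = -79
|a| = sqrt(144+169) = 17.6918
|b| = sqrt(144+25) = 13.0000
cos(theta) = -79/(sqrt(313)*sqrt(169)) = -79/sqrt(52897) = -0.343488
theta = arccos(-79/sqrt(52897)) = 110.0895 degrees

a·b = -79, theta = 110.0895 deg


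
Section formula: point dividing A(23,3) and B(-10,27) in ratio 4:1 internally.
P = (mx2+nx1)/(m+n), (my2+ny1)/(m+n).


Px = (4*(-10) + 1*23)/5 = -17/5 = -3.4000
Py = (4*27 + 1*3)/5 = 111/5 = 22.2000

P = (-3.4000, 22.2000)


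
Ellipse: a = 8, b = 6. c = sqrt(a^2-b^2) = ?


c^2 = 8^2 - 6^2 = 64 - 36 = 28
c = sqrt(28) = 5.2915

c = 5.2915


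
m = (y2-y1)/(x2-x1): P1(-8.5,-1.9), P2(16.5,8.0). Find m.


dy = 8.0 + 1.9 = 9.9
dx = 16.5 + 8.5 = 25.0
m = 9.9/25.0 = 0.3960

m = 0.3960


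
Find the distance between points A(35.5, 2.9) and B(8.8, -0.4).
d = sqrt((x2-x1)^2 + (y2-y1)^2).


dx = 8.8 - 35.5 = -26.7
dy = -0.4 - 2.9 = -3.3
d = sqrt(712.89 + 10.89) = sqrt(723.78) = 26.9032

26.9032


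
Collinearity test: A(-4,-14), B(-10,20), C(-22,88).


-4*(20-88) - 10*(88+ 14) - 22*(-14-20)
= 272 - 1020 + 748 = 0

Yes, collinear (determinant = 0)


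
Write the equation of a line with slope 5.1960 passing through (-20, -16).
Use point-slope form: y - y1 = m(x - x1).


y + 16 = 5.1960(x + 20)
y = 5.1960x - 16 - 5.1960*(-20)
y = 5.1960x + 87.9200

y = 5.1960x + 87.9200


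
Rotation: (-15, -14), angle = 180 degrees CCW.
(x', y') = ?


cos(180) = -1, sin(180) = 0
x' = -15*(-1) + 14*0 = 15
y' = -15*0 - 14*(-1) = 14

(15, 14)


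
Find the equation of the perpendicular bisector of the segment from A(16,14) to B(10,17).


Midpoint = (13, 15.5)
Slope of AB = dy/dx = 3/(-6) = -0.5000
Perp slope = -dx/dy = 6/3 = 2.0000
b = My - (perp slope)*Mx = 15.5 + (-6*13)/3 = 15.5 - 26.0000 = -10.5000

y = 2.0000x - 10.5000


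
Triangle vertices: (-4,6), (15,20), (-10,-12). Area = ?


-4*(20+ 12) = -128
15*(-12-6) = -270
-10*(6-20) = 140
sum = -258
Area = |-258|/2 = 129.0000

129.0000 sq units


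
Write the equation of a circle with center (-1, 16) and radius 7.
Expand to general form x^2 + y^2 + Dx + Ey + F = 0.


(x+ 1)^2 + (y-16)^2 = 7^2
D = -2h = 2, E = -2k = -32
F = h^2+k^2-r^2 = 1+256-49 = 208

x^2 + y^2 + 2x - 32y + 208 = 0


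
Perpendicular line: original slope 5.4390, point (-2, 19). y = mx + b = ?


Perpendicular slope = -1/m1 = -1/5.4390 = -0.1839
b2 = y0 - m2*x0 = 19 - 2/5.4390 = 19 - 0.3677 = 18.6323

y = -0.1839x + 18.6323


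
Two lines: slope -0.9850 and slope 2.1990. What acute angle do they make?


m1-m2 = -3.184
1+m1*m2 = -1.166015
tan(theta) = |-3.184/(-1.166015)| = 2.730668
theta = arctan(|-3.184/(-1.166015)|) = 69.8867 degrees (acute angle)

69.8867 degrees


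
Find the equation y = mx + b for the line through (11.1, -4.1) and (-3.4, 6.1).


m = (10.2)/(-14.5) = -0.7034
b = y1 - m*x1 = -4.1 - (10.2*11.1)/(-14.5) = -4.1 + 7.8083 = 3.7083

y = -0.7034x + 3.7083


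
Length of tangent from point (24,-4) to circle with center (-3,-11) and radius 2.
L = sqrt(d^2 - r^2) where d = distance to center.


d = sqrt((24+ 3)^2 + (-4+ 11)^2) = sqrt(729+49) = 27.8927
L = sqrt(778.0000 - 4) = sqrt(774.0000) = 27.8209

27.8209


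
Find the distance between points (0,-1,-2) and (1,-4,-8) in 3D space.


dx=1, dy=-3, dz=-6
d = sqrt(1+9+36) = sqrt(46) = 6.7823

6.7823


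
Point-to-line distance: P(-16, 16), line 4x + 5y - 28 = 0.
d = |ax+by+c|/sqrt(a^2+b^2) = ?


|4*(-16) + 5*16 - 28| = |-12| = 12
sqrt(16 + 25) = sqrt(41) = 6.4031
d = 12/sqrt(41) = 1.8741

1.8741


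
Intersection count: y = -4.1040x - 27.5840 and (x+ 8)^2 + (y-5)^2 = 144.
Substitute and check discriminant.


Substitute y = -4.1040x - 27.5840: (x+ 8)^2 + (-4.1040x- 27.5840-5)^2 = 144
Expand to Ax^2 + Bx + C = 0, where b-k = -32.584
A = 1+m^2 = 17.842816
B = 2(m(b-k) - h) = 2(-4.1040*(-32.584) + 8) = 283.449472
C = h^2 + (b-k)^2 - r^2 = 64 + 1061.717056 - 144 = 981.717056
disc = B^2-4AC = 80343.6032 - 70066.3872 = 10277.2160
disc > 0

2 intersection points


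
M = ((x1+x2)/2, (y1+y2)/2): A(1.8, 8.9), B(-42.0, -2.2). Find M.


Mx = (1.8 - 42.0)/2 = -40.2/2 = -20.1000
My = (8.9 - 2.2)/2 = 6.7/2 = 3.3500

(-20.1000, 3.3500)


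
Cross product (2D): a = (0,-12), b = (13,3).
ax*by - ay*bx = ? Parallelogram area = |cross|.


cross = 0*3 + 12*13 = 0 + 156 = 156
Parallelogram area = |156| = 156

cross = 156, parallelogram area = 156


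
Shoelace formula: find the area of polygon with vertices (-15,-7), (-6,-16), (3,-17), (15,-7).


sum(xi*y_{i+1}) = -15*(-16) - 6*(-17) + 3*(-7) + 15*(-7) = 216
sum(yi*x_{i+1}) = -7*(-6) - 16*3 - 17*15 - 7*(-15) = -156
Area = |216 + 156|/2 = 372/2 = 186.0000

186.0000 sq units


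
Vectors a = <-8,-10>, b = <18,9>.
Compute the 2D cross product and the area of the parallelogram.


cross = -8*9 + 10*18 = -72 + 180 = 108
Parallelogram area = |108| = 108

cross = 108, parallelogram area = 108


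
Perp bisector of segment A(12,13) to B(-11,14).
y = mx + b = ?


Midpoint = (0.5, 13.5)
Slope of AB = dy/dx = 1/(-23) = -0.0435
Perp slope = -dx/dy = 23/1 = 23.0000
b = My - (perp slope)*Mx = 13.5 + (-23*0.5)/1 = 13.5 - 11.5000 = 2.0000

y = 23.0000x + 2.0000


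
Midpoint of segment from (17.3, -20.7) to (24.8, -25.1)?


Mx = (17.3 + 24.8)/2 = 42.1/2 = 21.0500
My = (-20.7 - 25.1)/2 = -45.8/2 = -22.9000

(21.0500, -22.9000)


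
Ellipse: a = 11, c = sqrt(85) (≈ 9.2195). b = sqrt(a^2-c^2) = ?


b^2 = 11^2 - (sqrt(85))^2 = 121 - 85 = 36
b = sqrt(36) = 6

b = 6


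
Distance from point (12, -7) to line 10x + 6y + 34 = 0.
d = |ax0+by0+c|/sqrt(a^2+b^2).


|10*12 + 6*(-7) + 34| = |112| = 112
sqrt(100 + 36) = sqrt(136) = 11.6619
d = 112/sqrt(136) = 9.6039

9.6039


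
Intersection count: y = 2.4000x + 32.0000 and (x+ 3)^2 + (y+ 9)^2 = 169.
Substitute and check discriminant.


Substitute y = 2.4000x + 32.0000: (x+ 3)^2 + (2.4000x+32.0000+ 9)^2 = 169
Expand to Ax^2 + Bx + C = 0, where b-k = 41
A = 1+m^2 = 6.76
B = 2(m(b-k) - h) = 2(2.4000*41 + 3) = 202.8
C = h^2 + (b-k)^2 - r^2 = 9 + 1681 - 169 = 1521
disc = B^2-4AC = 41127.8400 - 41127.8400 = 0
disc = 0

1 intersection point (tangent)


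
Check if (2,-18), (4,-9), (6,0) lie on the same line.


2*(-9-0) + 4*(0+ 18) + 6*(-18+ 9)
= -18 + 72 - 54 = 0

Yes, collinear (determinant = 0)


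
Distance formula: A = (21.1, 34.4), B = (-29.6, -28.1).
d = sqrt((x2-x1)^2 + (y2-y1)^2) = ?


dx = -29.6 - 21.1 = -50.7
dy = -28.1 - 34.4 = -62.5
d = sqrt(2570.49 + 3906.25) = sqrt(6476.74) = 80.4782

80.4782


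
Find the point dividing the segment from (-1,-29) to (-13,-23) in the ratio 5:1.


Px = (5*(-13) + 1*(-1))/6 = -66/6 = -11.0000
Py = (5*(-23) + 1*(-29))/6 = -144/6 = -24.0000

P = (-11.0000, -24.0000)


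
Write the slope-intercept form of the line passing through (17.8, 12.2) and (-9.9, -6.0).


m = (-18.2)/(-27.7) = 0.6570
b = y1 - m*x1 = 12.2 - (-18.2*17.8)/(-27.7) = 12.2 - 11.6953 = 0.5047

y = 0.6570x + 0.5047


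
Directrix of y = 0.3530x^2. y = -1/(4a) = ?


a = 0.3530
1/(4a) = 0.7082
directrix: y = -0.7082 = -0.7082

y = -0.7082


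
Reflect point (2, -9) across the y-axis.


Reflection rule for y-axis: (-x, y)
(2, -9) -> (-2, -9)

(-2, -9)


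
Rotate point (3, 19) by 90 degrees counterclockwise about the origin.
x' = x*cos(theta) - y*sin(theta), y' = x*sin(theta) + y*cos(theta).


cos(90) = 0, sin(90) = 1
x' = 3*0 - 19*1 = -19
y' = 3*1 + 19*0 = 3

(-19, 3)


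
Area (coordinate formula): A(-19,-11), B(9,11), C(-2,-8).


-19*(11+ 8) = -361
9*(-8+ 11) = 27
-2*(-11-11) = 44
sum = -290
Area = |-290|/2 = 145.0000

145.0000 sq units


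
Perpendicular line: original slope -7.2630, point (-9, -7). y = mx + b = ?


Perpendicular slope = -1/m1 = -1/(-7.2630) = 0.1377
b2 = y0 - m2*x0 = -7 - 9/(-7.2630) = -7 + 1.2392 = -5.7608

y = 0.1377x - 5.7608


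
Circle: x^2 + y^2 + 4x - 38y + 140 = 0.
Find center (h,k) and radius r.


h = -D/2 = -4/2 = -2
k = -E/2 = 38/2 = 19
r^2 = h^2 + k^2 - F = 4 + 361 - 140 = 225
r = 15

Center (-2, 19), radius = 15


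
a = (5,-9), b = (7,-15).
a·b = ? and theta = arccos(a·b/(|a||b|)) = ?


a·b = 5*7 - 9*(-15) = 35 + 135 = 170
|a| = sqrt(25+81) = 10.2956
|b| = sqrt(49+225) = 16.5529
cos(theta) = 170/(sqrt(106)*sqrt(274)) = 170/sqrt(29044) = 0.997518
theta = arccos(170/sqrt(29044)) = 4.0377 degrees

a·b = 170, theta = 4.0377 deg


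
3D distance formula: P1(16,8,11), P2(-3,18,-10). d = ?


dx=-19, dy=10, dz=-21
d = sqrt(361+100+441) = sqrt(902) = 30.0333

30.0333


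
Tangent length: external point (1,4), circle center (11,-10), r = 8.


d = sqrt((1-11)^2 + (4+ 10)^2) = sqrt(100+196) = 17.2047
L = sqrt(296.0000 - 64) = sqrt(232.0000) = 15.2315

15.2315


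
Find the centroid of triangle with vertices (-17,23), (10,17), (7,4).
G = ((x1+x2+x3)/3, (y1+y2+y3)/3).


Gx = (-17+10+7)/3 = 0/3 = 0
Gy = (23+17+4)/3 = 44/3 = 14.6667

G = (0, 14.6667)


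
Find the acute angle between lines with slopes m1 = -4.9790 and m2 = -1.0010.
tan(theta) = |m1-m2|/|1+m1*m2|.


m1-m2 = -3.978
1+m1*m2 = 5.983979
tan(theta) = |-3.978/5.983979| = 0.664775
theta = arctan(|-3.978/5.983979|) = 33.6150 degrees (acute angle)

33.6150 degrees


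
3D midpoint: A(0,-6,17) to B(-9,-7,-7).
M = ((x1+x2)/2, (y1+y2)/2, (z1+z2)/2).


Mx = (0- 9)/2 = -4.5000
My = (-6- 7)/2 = -6.5000
Mz = (17- 7)/2 = 5.0000

M = (-4.5000, -6.5000, 5.0000)


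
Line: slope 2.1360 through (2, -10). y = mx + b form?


y + 10 = 2.1360(x - 2)
y = 2.1360x - 10 - 2.1360*2
y = 2.1360x - 14.2720

y = 2.1360x - 14.2720


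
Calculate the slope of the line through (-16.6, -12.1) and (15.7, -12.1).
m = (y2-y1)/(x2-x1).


dy = -12.1 + 12.1 = 0.0
dx = 15.7 + 16.6 = 32.3
m = 0.0/32.3 = 0

m = 0


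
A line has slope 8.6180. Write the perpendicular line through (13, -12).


Perpendicular slope = -1/m1 = -1/8.6180 = -0.1160
b2 = y0 - m2*x0 = -12 + 13/8.6180 = -12 + 1.5085 = -10.4915

y = -0.1160x - 10.4915


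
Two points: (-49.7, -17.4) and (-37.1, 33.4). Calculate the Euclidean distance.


dx = -37.1 + 49.7 = 12.6
dy = 33.4 + 17.4 = 50.8
d = sqrt(158.76 + 2580.64) = sqrt(2739.4) = 52.3393

52.3393


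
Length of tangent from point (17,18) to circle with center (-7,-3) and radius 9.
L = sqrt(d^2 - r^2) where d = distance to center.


d = sqrt((17+ 7)^2 + (18+ 3)^2) = sqrt(576+441) = 31.8904
L = sqrt(1017.0000 - 81) = sqrt(936.0000) = 30.5941

30.5941


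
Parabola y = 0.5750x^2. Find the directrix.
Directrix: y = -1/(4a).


a = 0.5750
1/(4a) = 0.4348
directrix: y = -0.4348 = -0.4348

y = -0.4348


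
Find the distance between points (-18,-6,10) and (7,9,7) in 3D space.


dx=25, dy=15, dz=-3
d = sqrt(625+225+9) = sqrt(859) = 29.3087

29.3087


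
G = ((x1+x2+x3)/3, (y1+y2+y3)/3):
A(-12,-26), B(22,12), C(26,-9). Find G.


Gx = (-12+22+26)/3 = 36/3 = 12.0000
Gy = (-26+12- 9)/3 = -23/3 = -7.6667

G = (12.0000, -7.6667)


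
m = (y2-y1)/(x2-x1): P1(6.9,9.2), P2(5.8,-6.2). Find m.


dy = -6.2 - 9.2 = -15.4
dx = 5.8 - 6.9 = -1.1
m = -15.4/(-1.1) = 14.0000

m = 14.0000


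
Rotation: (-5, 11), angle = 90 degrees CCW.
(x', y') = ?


cos(90) = 0, sin(90) = 1
x' = -5*0 - 11*1 = -11
y' = -5*1 + 11*0 = -5

(-11, -5)


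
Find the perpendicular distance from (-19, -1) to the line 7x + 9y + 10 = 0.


|7*(-19) + 9*(-1) + 10| = |-132| = 132
sqrt(49 + 81) = sqrt(130) = 11.4018
d = 132/sqrt(130) = 11.5772

11.5772


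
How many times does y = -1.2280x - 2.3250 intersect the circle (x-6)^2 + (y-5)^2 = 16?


Substitute y = -1.2280x - 2.3250: (x-6)^2 + (-1.2280x- 2.3250-5)^2 = 16
Expand to Ax^2 + Bx + C = 0, where b-k = -7.325
A = 1+m^2 = 2.507984
B = 2(m(b-k) - h) = 2(-1.2280*(-7.325) - 6) = 5.9902
C = h^2 + (b-k)^2 - r^2 = 36 + 53.655625 - 16 = 73.655625
disc = B^2-4AC = 35.8825 - 738.9085 = -703.0260
disc < 0

0 intersection points


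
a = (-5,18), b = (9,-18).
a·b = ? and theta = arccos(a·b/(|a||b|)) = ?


a·b = -5*9 + 18*(-18) = -45 - 324 = -369
|a| = sqrt(25+324) = 18.6815
|b| = sqrt(81+324) = 20.1246
cos(theta) = -369/(sqrt(349)*sqrt(405)) = -369/sqrt(141345) = -0.981491
theta = arccos(-369/sqrt(141345)) = 168.9591 degrees

a·b = -369, theta = 168.9591 deg


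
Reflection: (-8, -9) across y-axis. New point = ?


Reflection rule for y-axis: (-x, y)
(-8, -9) -> (8, -9)

(8, -9)


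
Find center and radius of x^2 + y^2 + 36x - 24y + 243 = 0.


h = -D/2 = -36/2 = -18
k = -E/2 = 24/2 = 12
r^2 = h^2 + k^2 - F = 324 + 144 - 243 = 225
r = 15

Center (-18, 12), radius = 15


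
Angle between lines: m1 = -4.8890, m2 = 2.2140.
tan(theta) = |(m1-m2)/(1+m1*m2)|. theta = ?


m1-m2 = -7.103
1+m1*m2 = -9.824246
tan(theta) = |-7.103/(-9.824246)| = 0.723007
theta = arctan(|-7.103/(-9.824246)|) = 35.8672 degrees (acute angle)

35.8672 degrees


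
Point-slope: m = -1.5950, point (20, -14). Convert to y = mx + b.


y + 14 = -1.5950(x - 20)
y = -1.5950x - 14 + 1.5950*20
y = -1.5950x + 17.9000

y = -1.5950x + 17.9000


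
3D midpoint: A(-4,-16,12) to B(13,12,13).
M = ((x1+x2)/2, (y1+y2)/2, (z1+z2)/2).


Mx = (-4+13)/2 = 4.5000
My = (-16+12)/2 = -2.0000
Mz = (12+13)/2 = 12.5000

M = (4.5000, -2.0000, 12.5000)


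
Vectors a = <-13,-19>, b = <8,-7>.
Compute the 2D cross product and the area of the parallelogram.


cross = -13*(-7) + 19*8 = 91 + 152 = 243
Parallelogram area = |243| = 243

cross = 243, parallelogram area = 243


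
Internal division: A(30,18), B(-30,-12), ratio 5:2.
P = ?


Px = (5*(-30) + 2*30)/7 = -90/7 = -12.8571
Py = (5*(-12) + 2*18)/7 = -24/7 = -3.4286

P = (-12.8571, -3.4286)


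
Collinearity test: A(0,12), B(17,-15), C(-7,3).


0*(-15-3) + 17*(3-12) - 7*(12+ 15)
= 0 - 153 - 189 = -342

No, not collinear (determinant = -342)


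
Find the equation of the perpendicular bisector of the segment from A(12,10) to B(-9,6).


Midpoint = (1.5, 8)
Slope of AB = dy/dx = -4/(-21) = 0.1905
Perp slope = -dx/dy = -21/4 = -5.2500
b = My - (perp slope)*Mx = 8 + (-21*1.5)/(-4) = 8 + 7.8750 = 15.8750

y = -5.2500x + 15.8750


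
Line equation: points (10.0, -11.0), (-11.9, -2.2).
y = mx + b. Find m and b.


m = (8.8)/(-21.9) = -0.4018
b = y1 - m*x1 = -11.0 - (8.8*10.0)/(-21.9) = -11.0 + 4.0183 = -6.9817

y = -0.4018x - 6.9817


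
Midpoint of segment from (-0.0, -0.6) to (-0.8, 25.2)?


Mx = (-0.0 - 0.8)/2 = -0.8/2 = -0.4000
My = (-0.6 + 25.2)/2 = 24.6/2 = 12.3000

(-0.4000, 12.3000)


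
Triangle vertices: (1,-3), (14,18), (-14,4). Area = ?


1*(18-4) = 14
14*(4+ 3) = 98
-14*(-3-18) = 294
sum = 406
Area = |406|/2 = 203.0000

203.0000 sq units


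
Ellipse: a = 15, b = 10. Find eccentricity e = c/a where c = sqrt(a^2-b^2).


c = sqrt(225-100) = sqrt(125) = 11.1803
e = c/a = sqrt(125)/15 = 0.7454

e = 0.7454


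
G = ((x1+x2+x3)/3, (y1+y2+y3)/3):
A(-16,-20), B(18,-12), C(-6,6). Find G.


Gx = (-16+18- 6)/3 = -4/3 = -1.3333
Gy = (-20- 12+6)/3 = -26/3 = -8.6667

G = (-1.3333, -8.6667)


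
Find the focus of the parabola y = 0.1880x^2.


a = 0.1880
4a = 0.7520
focus = (0, 1/0.7520) = (0, 1.3298)

Focus = (0, 1.3298)


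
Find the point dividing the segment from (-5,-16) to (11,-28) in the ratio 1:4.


Px = (1*11 + 4*(-5))/5 = -9/5 = -1.8000
Py = (1*(-28) + 4*(-16))/5 = -92/5 = -18.4000

P = (-1.8000, -18.4000)


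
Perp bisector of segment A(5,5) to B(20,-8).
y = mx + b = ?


Midpoint = (12.5, -1.5)
Slope of AB = dy/dx = -13/15 = -0.8667
Perp slope = -dx/dy = 15/13 = 1.1538
b = My - (perp slope)*Mx = -1.5 + (15*12.5)/(-13) = -1.5 - 14.4231 = -15.9231

y = 1.1538x - 15.9231


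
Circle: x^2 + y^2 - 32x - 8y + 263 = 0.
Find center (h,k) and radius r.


h = -D/2 = 32/2 = 16
k = -E/2 = 8/2 = 4
r^2 = h^2 + k^2 - F = 256 + 16 - 263 = 9
r = 3

Center (16, 4), radius = 3


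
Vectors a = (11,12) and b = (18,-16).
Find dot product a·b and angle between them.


a·b = 11*18 + 12*(-16) = 198 - 192 = 6
|a| = sqrt(121+144) = 16.2788
|b| = sqrt(324+256) = 24.0832
cos(theta) = 6/(sqrt(265)*sqrt(580)) = 6/sqrt(153700) = 0.015304
theta = arccos(6/sqrt(153700)) = 89.1231 degrees

a·b = 6, theta = 89.1231 deg


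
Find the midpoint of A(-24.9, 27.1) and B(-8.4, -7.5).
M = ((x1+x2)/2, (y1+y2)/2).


Mx = (-24.9 - 8.4)/2 = -33.3/2 = -16.6500
My = (27.1 - 7.5)/2 = 19.6/2 = 9.8000

(-16.6500, 9.8000)


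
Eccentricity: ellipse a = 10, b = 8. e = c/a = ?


c = sqrt(100-64) = sqrt(36) = 6.0000
e = c/a = 6/10 = 0.6000

e = 0.6000


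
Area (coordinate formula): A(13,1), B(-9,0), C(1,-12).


13*(0+ 12) = 156
-9*(-12-1) = 117
1*(1-0) = 1
sum = 274
Area = |274|/2 = 137.0000

137.0000 sq units


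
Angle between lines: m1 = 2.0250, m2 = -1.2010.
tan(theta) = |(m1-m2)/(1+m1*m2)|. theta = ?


m1-m2 = 3.226
1+m1*m2 = -1.432025
tan(theta) = |3.226/(-1.432025)| = 2.252754
theta = arctan(|3.226/(-1.432025)|) = 66.0635 degrees (acute angle)

66.0635 degrees


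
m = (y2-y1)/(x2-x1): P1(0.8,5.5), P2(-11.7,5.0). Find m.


dy = 5.0 - 5.5 = -0.5
dx = -11.7 - 0.8 = -12.5
m = -0.5/(-12.5) = 0.0400

m = 0.0400


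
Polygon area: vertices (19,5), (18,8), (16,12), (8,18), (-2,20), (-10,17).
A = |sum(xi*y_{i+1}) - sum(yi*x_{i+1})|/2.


sum(xi*y_{i+1}) = 19*8 + 18*12 + 16*18 + 8*20 - 2*17 - 10*5 = 732
sum(yi*x_{i+1}) = 5*18 + 8*16 + 12*8 + 18*(-2) + 20*(-10) + 17*19 = 401
Area = |732 - 401|/2 = 331/2 = 165.5000

165.5000 sq units
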